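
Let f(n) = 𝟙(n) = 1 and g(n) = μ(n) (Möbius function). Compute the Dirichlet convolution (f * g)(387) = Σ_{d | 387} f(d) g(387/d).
(𝟙 * μ)(387) = 0

Divisors of 387: [1, 3, 9, 43, 129, 387]. For each d | 387:
  d = 1: 𝟙(1) · μ(387/1) = 1 · 0 = 0
  d = 3: 𝟙(3) · μ(387/3) = 1 · 1 = 1
  d = 9: 𝟙(9) · μ(387/9) = 1 · -1 = -1
  d = 43: 𝟙(43) · μ(387/43) = 1 · 0 = 0
  d = 129: 𝟙(129) · μ(387/129) = 1 · -1 = -1
  d = 387: 𝟙(387) · μ(387/387) = 1 · 1 = 1
Summing: (𝟙 * μ)(387) = 0 + 1 + -1 + 0 + -1 + 1 = 0.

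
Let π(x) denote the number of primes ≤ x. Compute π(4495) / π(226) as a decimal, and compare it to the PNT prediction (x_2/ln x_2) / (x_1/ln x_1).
π(4495)/π(226) = 610/48 ≈ 12.7083;  PNT prediction ≈ 12.8183.

π(226) = 48 and π(4495) = 610, so π(4495)/π(226) ≈ 12.7083. The PNT-predicted ratio is (4495/ln(4495)) / (226/ln(226)) ≈ 12.8183. The two agree to within a few percent, as expected.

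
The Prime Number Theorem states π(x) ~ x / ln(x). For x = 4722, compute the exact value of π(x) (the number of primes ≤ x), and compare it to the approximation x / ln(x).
π(4722) = 636;  x/ln(x) ≈ 558.16;  relative error ≈ 12.24%.

Directly count primes up to 4722: π(4722) = 636. The PNT approximation gives 4722/ln(4722) ≈ 4722/8.45999 ≈ 558.16. Relative error (π(x) − x/ln(x)) / π(x) ≈ 12.24%; the approximation is known to undercount slightly (Li(x) is a better estimate).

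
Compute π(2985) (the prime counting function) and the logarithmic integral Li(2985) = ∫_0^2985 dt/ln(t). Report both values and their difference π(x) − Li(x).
π(2985) = 429;  Li(2985) ≈ 440.89;  π(x) − Li(x) ≈ -11.89.

Direct count of primes ≤ 2985 gives π(2985) = 429. Numerical evaluation of the logarithmic integral gives Li(2985) ≈ 440.89. The difference π(x) − Li(x) ≈ -11.89 is typically negative for small/moderate x (Li(x) overestimates), though Littlewood's theorem shows this sign changes infinitely often.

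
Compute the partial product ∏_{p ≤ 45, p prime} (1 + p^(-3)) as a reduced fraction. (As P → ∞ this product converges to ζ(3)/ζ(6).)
∏ = 77199709041125603078439960576/65340146372601957980502060935

The primes p ≤ 45 are [2, 3, 5, 7, 11, 13, 17, 19, 23, 29, 31, 37, 41, 43]. For each, (1 + 1/p^3) = (p^3 + 1)/p^3. Multiplying these fractions over p ∈ [2, 3, 5, 7, 11, 13, 17, 19, 23, 29, 31, 37, 41, 43] gives 77199709041125603078439960576/65340146372601957980502060935. (In the limit P → ∞ this tends to ζ(3)/ζ(6).)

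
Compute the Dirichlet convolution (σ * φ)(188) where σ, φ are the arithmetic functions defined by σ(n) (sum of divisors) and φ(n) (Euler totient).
(σ * φ)(188) = 1128

Divisors of 188: [1, 2, 4, 47, 94, 188]. For each d | 188:
  d = 1: σ(1) · φ(188/1) = 1 · 92 = 92
  d = 2: σ(2) · φ(188/2) = 3 · 46 = 138
  d = 4: σ(4) · φ(188/4) = 7 · 46 = 322
  d = 47: σ(47) · φ(188/47) = 48 · 2 = 96
  d = 94: σ(94) · φ(188/94) = 144 · 1 = 144
  d = 188: σ(188) · φ(188/188) = 336 · 1 = 336
Summing: (σ * φ)(188) = 92 + 138 + 322 + 96 + 144 + 336 = 1128.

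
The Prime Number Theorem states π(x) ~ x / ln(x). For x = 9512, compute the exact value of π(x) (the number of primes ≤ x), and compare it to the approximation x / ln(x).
π(9512) = 1178;  x/ln(x) ≈ 1038.39;  relative error ≈ 11.85%.

Directly count primes up to 9512: π(9512) = 1178. The PNT approximation gives 9512/ln(9512) ≈ 9512/9.16031 ≈ 1038.39. Relative error (π(x) − x/ln(x)) / π(x) ≈ 11.85%; the approximation is known to undercount slightly (Li(x) is a better estimate).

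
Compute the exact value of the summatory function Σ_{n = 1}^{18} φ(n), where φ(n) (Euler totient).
Σ_{n ≤ 18} φ(n) = 102

Compute φ(n) for each 1 ≤ n ≤ 18: φ(1) = 1, φ(2) = 1, φ(3) = 2, φ(4) = 2, φ(5) = 4, φ(6) = 2, φ(7) = 6, φ(8) = 4, φ(9) = 6, φ(10) = 4, φ(11) = 10, φ(12) = 4, φ(13) = 12, φ(14) = 6, φ(15) = 8, φ(16) = 8, φ(17) = 16, φ(18) = 6. Summing all 18 values: 102. (Average order: Σ_{n ≤ x} φ(n) ~ (3/π²) x². For x = 18, (3/π²)·18² ≈ 98.48.)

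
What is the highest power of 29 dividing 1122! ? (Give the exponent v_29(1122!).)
v_29(1122!) = 39

Legendre's formula: v_p(n!) = Σ_{k ≥ 1} ⌊n / p^k⌋. For p = 29, n = 1122, the terms are:
  ⌊1122/29^1⌋ = ⌊1122/29⌋ = 38
  ⌊1122/29^2⌋ = ⌊1122/841⌋ = 1
(the next term ⌊1122/29^3⌋ = 0, terminating the sum). Summing: v_29(1122!) = 38 + 1 = 39.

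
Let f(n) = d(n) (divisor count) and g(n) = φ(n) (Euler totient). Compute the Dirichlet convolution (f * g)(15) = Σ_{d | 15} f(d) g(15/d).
(d * φ)(15) = 24

Divisors of 15: [1, 3, 5, 15]. For each d | 15:
  d = 1: d(1) · φ(15/1) = 1 · 8 = 8
  d = 3: d(3) · φ(15/3) = 2 · 4 = 8
  d = 5: d(5) · φ(15/5) = 2 · 2 = 4
  d = 15: d(15) · φ(15/15) = 4 · 1 = 4
Summing: (d * φ)(15) = 8 + 8 + 4 + 4 = 24.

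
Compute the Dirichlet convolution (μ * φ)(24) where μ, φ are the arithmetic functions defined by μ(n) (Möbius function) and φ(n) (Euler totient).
(μ * φ)(24) = 2

Divisors of 24: [1, 2, 3, 4, 6, 8, 12, 24]. For each d | 24:
  d = 1: μ(1) · φ(24/1) = 1 · 8 = 8
  d = 2: μ(2) · φ(24/2) = -1 · 4 = -4
  d = 3: μ(3) · φ(24/3) = -1 · 4 = -4
  d = 4: μ(4) · φ(24/4) = 0 · 2 = 0
  d = 6: μ(6) · φ(24/6) = 1 · 2 = 2
  d = 8: μ(8) · φ(24/8) = 0 · 2 = 0
  d = 12: μ(12) · φ(24/12) = 0 · 1 = 0
  d = 24: μ(24) · φ(24/24) = 0 · 1 = 0
Summing: (μ * φ)(24) = 8 + -4 + -4 + 0 + 2 + 0 + 0 + 0 = 2.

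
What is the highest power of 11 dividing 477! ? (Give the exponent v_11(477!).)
v_11(477!) = 46

Legendre's formula: v_p(n!) = Σ_{k ≥ 1} ⌊n / p^k⌋. For p = 11, n = 477, the terms are:
  ⌊477/11^1⌋ = ⌊477/11⌋ = 43
  ⌊477/11^2⌋ = ⌊477/121⌋ = 3
(the next term ⌊477/11^3⌋ = 0, terminating the sum). Summing: v_11(477!) = 43 + 3 = 46.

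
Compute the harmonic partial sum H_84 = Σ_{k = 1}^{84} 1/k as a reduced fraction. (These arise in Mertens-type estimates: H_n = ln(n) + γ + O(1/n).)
H_84 = 3681181948368536301765969745576439759/734184632222154704090370027645633600

Direct summation: H_84 = 1 + 1/2 + ... + 1/84. The least common denominator is lcm(1, ..., 84) = 8076030954443701744994070304101969600; over this denominator the numerator is 8076030954443701744994070304101969600 + 4038015477221850872497035152050984800 + 2692010318147900581664690101367323200 + 2019007738610925436248517576025492400 + 1615206190888740348998814060820393920 + 1346005159073950290832345050683661600 + 1153718707777671677856295757728852800 + 1009503869305462718124258788012746200 + 897336772715966860554896700455774400 + 807603095444370174499407030410196960 + 734184632222154704090370027645633600 + 673002579536975145416172525341830800 + 621233150341823211153390023392459200 + 576859353888835838928147878864426400 + 538402063629580116332938020273464640 + 504751934652731359062129394006373100 + 475060644379041279117298253182468800 + 448668386357983430277448350227887200 + 425054260760194828683898437057998400 + 403801547722185087249703515205098480 + 384572902592557225952098585909617600 + 367092316111077352045185013822816800 + 351131780627987032391046534960955200 + 336501289768487572708086262670915400 + 323041238177748069799762812164078784 + 310616575170911605576695011696229600 + 299112257571988953518298900151924800 + 288429676944417919464073939432213200 + 278483826015300060172209320831102400 + 269201031814790058166469010136732320 + 260517127562700056290131300132321600 + 252375967326365679531064697003186550 + 244728210740718234696790009215211200 + 237530322189520639558649126591234400 + 230743741555534335571259151545770560 + 224334193178991715138724175113943600 + 218271106876856803918758656867620800 + 212527130380097414341949218528999200 + 207077716780607737051130007797486400 + 201900773861092543624851757602549240 + 196976364742529310853513909856145600 + 192286451296278612976049292954808800 + 187814673359155854534745821025627200 + 183546158055538676022592506911408400 + 179467354543193372110979340091154880 + 175565890313993516195523267480477600 + 171830445839227696702001495831956800 + 168250644884243786354043131335457700 + 164816958253953096836613679675550400 + 161520619088874034899881406082039392 + 158353548126347093039099417727489600 + 155308287585455802788347505848114800 + 152377942536673617830076798190603200 + 149556128785994476759149450075962400 + 146836926444430940818074005529126720 + 144214838472208959732036969716106600 + 141684753586731609561299479019332800 + 139241913007650030086104660415551200 + 136881880583791554999899496679694400 + 134600515907395029083234505068366160 + 132393950072847569590066726296753600 + 130258563781350028145065650066160800 + 128190967530852408650699528636539200 + 126187983663182839765532348501593275 + 124246630068364642230678004678491840 + 122364105370359117348395004607605600 + 120537775439458234999911497076148800 + 118765161094760319779324563295617200 + 117043926875995677463682178320318400 + 115371870777767167785629575772885280 + 113746914851319742887240426818337600 + 112167096589495857569362087556971800 + 110630561019776736232795483617835200 + 109135553438428401959379328433810400 + 107680412725916023266587604054692928 + 106263565190048707170974609264499600 + 104883518888879243441481432520804800 + 103538858390303868525565003898743200 + 102228239929667110696127472203822400 + 100950386930546271812425878801274620 + 99704085857329651172766300050641600 + 98488182371264655426756954928072800 + 97301577764381948734868316916891200 + 96143225648139306488024646477404400 = 40493001432053899319425667201340837349, so H_84 = 40493001432053899319425667201340837349/8076030954443701744994070304101969600; reducing by gcd(40493001432053899319425667201340837349, 8076030954443701744994070304101969600) = 11 gives 3681181948368536301765969745576439759/734184632222154704090370027645633600 ≈ 5.01397. (The PNT-adjacent estimate ln(84) + γ ≈ 5.00803 matches within O(1/n).)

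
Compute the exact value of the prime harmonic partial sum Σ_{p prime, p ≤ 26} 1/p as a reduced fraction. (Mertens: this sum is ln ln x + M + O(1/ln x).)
Σ 1/p = 334406399/223092870

π(26) = 9, so the primes ≤ 26 are [2, 3, 5, 7, 11, 13, 17, 19, 23]. Summing 1/p over these primes: 334406399/223092870 ≈ 1.4990. Mertens estimate ln ln(26) + 0.2615 ≈ 1.4426.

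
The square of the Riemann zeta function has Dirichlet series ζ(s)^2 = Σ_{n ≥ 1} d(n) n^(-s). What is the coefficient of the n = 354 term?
d(354) = 8

ζ(s)^2 = (Σ 1/m^s)(Σ 1/k^s). The coefficient of 1/n^s in the product is the number of ordered pairs (m, k) with mk = n, which equals d(n). For n = 354, divisors are [1, 2, 3, 6, 59, 118, 177, 354], so d(354) = 8.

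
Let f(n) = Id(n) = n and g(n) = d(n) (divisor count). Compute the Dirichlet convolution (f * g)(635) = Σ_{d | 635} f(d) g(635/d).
(Id * d)(635) = 903

Divisors of 635: [1, 5, 127, 635]. For each d | 635:
  d = 1: Id(1) · d(635/1) = 1 · 4 = 4
  d = 5: Id(5) · d(635/5) = 5 · 2 = 10
  d = 127: Id(127) · d(635/127) = 127 · 2 = 254
  d = 635: Id(635) · d(635/635) = 635 · 1 = 635
Summing: (Id * d)(635) = 4 + 10 + 254 + 635 = 903.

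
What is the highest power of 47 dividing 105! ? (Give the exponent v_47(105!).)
v_47(105!) = 2

Legendre's formula: v_p(n!) = Σ_{k ≥ 1} ⌊n / p^k⌋. For p = 47, n = 105, the terms are:
  ⌊105/47^1⌋ = ⌊105/47⌋ = 2
(the next term ⌊105/47^2⌋ = 0, terminating the sum). Summing: v_47(105!) = 2 = 2.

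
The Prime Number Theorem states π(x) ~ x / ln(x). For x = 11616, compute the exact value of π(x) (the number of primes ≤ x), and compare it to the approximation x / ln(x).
π(11616) = 1396;  x/ln(x) ≈ 1241.01;  relative error ≈ 11.10%.

Directly count primes up to 11616: π(11616) = 1396. The PNT approximation gives 11616/ln(11616) ≈ 11616/9.36014 ≈ 1241.01. Relative error (π(x) − x/ln(x)) / π(x) ≈ 11.10%; the approximation is known to undercount slightly (Li(x) is a better estimate).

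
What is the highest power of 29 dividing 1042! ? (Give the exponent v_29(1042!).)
v_29(1042!) = 36

Legendre's formula: v_p(n!) = Σ_{k ≥ 1} ⌊n / p^k⌋. For p = 29, n = 1042, the terms are:
  ⌊1042/29^1⌋ = ⌊1042/29⌋ = 35
  ⌊1042/29^2⌋ = ⌊1042/841⌋ = 1
(the next term ⌊1042/29^3⌋ = 0, terminating the sum). Summing: v_29(1042!) = 35 + 1 = 36.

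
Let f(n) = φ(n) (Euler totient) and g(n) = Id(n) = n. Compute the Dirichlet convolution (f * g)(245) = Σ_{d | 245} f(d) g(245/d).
(φ * Id)(245) = 1197

Divisors of 245: [1, 5, 7, 35, 49, 245]. For each d | 245:
  d = 1: φ(1) · Id(245/1) = 1 · 245 = 245
  d = 5: φ(5) · Id(245/5) = 4 · 49 = 196
  d = 7: φ(7) · Id(245/7) = 6 · 35 = 210
  d = 35: φ(35) · Id(245/35) = 24 · 7 = 168
  d = 49: φ(49) · Id(245/49) = 42 · 5 = 210
  d = 245: φ(245) · Id(245/245) = 168 · 1 = 168
Summing: (φ * Id)(245) = 245 + 196 + 210 + 168 + 210 + 168 = 1197.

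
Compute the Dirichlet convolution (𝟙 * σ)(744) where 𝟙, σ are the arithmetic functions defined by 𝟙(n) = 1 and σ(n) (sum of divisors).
(𝟙 * σ)(744) = 4290

Divisors of 744: [1, 2, 3, 4, 6, 8, 12, 24, 31, 62, 93, 124, 186, 248, 372, 744]. For each d | 744:
  d = 1: 𝟙(1) · σ(744/1) = 1 · 1920 = 1920
  d = 2: 𝟙(2) · σ(744/2) = 1 · 896 = 896
  d = 3: 𝟙(3) · σ(744/3) = 1 · 480 = 480
  d = 4: 𝟙(4) · σ(744/4) = 1 · 384 = 384
  d = 6: 𝟙(6) · σ(744/6) = 1 · 224 = 224
  d = 8: 𝟙(8) · σ(744/8) = 1 · 128 = 128
  d = 12: 𝟙(12) · σ(744/12) = 1 · 96 = 96
  d = 24: 𝟙(24) · σ(744/24) = 1 · 32 = 32
  d = 31: 𝟙(31) · σ(744/31) = 1 · 60 = 60
  d = 62: 𝟙(62) · σ(744/62) = 1 · 28 = 28
  d = 93: 𝟙(93) · σ(744/93) = 1 · 15 = 15
  d = 124: 𝟙(124) · σ(744/124) = 1 · 12 = 12
  d = 186: 𝟙(186) · σ(744/186) = 1 · 7 = 7
  d = 248: 𝟙(248) · σ(744/248) = 1 · 4 = 4
  d = 372: 𝟙(372) · σ(744/372) = 1 · 3 = 3
  d = 744: 𝟙(744) · σ(744/744) = 1 · 1 = 1
Summing: (𝟙 * σ)(744) = 1920 + 896 + 480 + 384 + 224 + 128 + 96 + 32 + 60 + 28 + 15 + 12 + 7 + 4 + 3 + 1 = 4290.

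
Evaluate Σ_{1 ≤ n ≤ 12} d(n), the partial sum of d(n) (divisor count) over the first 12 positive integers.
Σ_{n ≤ 12} d(n) = 35

Compute d(n) for each 1 ≤ n ≤ 12: d(1) = 1, d(2) = 2, d(3) = 2, d(4) = 3, d(5) = 2, d(6) = 4, d(7) = 2, d(8) = 4, d(9) = 3, d(10) = 4, d(11) = 2, d(12) = 6. Summing all 12 values: 35. (Dirichlet's divisor formula: Σ_{n ≤ x} d(n) = x ln(x) + (2γ − 1) x + O(√x). For x = 12, the asymptotic estimate is ≈ 31.67.)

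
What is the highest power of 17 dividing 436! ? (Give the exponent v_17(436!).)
v_17(436!) = 26

Legendre's formula: v_p(n!) = Σ_{k ≥ 1} ⌊n / p^k⌋. For p = 17, n = 436, the terms are:
  ⌊436/17^1⌋ = ⌊436/17⌋ = 25
  ⌊436/17^2⌋ = ⌊436/289⌋ = 1
(the next term ⌊436/17^3⌋ = 0, terminating the sum). Summing: v_17(436!) = 25 + 1 = 26.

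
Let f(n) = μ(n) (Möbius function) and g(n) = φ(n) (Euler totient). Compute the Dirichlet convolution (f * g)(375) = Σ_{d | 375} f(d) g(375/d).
(μ * φ)(375) = 80

Divisors of 375: [1, 3, 5, 15, 25, 75, 125, 375]. For each d | 375:
  d = 1: μ(1) · φ(375/1) = 1 · 200 = 200
  d = 3: μ(3) · φ(375/3) = -1 · 100 = -100
  d = 5: μ(5) · φ(375/5) = -1 · 40 = -40
  d = 15: μ(15) · φ(375/15) = 1 · 20 = 20
  d = 25: μ(25) · φ(375/25) = 0 · 8 = 0
  d = 75: μ(75) · φ(375/75) = 0 · 4 = 0
  d = 125: μ(125) · φ(375/125) = 0 · 2 = 0
  d = 375: μ(375) · φ(375/375) = 0 · 1 = 0
Summing: (μ * φ)(375) = 200 + -100 + -40 + 20 + 0 + 0 + 0 + 0 = 80.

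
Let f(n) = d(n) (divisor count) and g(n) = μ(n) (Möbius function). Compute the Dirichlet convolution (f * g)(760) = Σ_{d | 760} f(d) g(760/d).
(d * μ)(760) = 1

Divisors of 760: [1, 2, 4, 5, 8, 10, 19, 20, 38, 40, 76, 95, 152, 190, 380, 760]. For each d | 760:
  d = 1: d(1) · μ(760/1) = 1 · 0 = 0
  d = 2: d(2) · μ(760/2) = 2 · 0 = 0
  d = 4: d(4) · μ(760/4) = 3 · -1 = -3
  d = 5: d(5) · μ(760/5) = 2 · 0 = 0
  d = 8: d(8) · μ(760/8) = 4 · 1 = 4
  d = 10: d(10) · μ(760/10) = 4 · 0 = 0
  d = 19: d(19) · μ(760/19) = 2 · 0 = 0
  d = 20: d(20) · μ(760/20) = 6 · 1 = 6
  d = 38: d(38) · μ(760/38) = 4 · 0 = 0
  d = 40: d(40) · μ(760/40) = 8 · -1 = -8
  d = 76: d(76) · μ(760/76) = 6 · 1 = 6
  d = 95: d(95) · μ(760/95) = 4 · 0 = 0
  d = 152: d(152) · μ(760/152) = 8 · -1 = -8
  d = 190: d(190) · μ(760/190) = 8 · 0 = 0
  d = 380: d(380) · μ(760/380) = 12 · -1 = -12
  d = 760: d(760) · μ(760/760) = 16 · 1 = 16
Summing: (d * μ)(760) = 0 + 0 + -3 + 0 + 4 + 0 + 0 + 6 + 0 + -8 + 6 + 0 + -8 + 0 + -12 + 16 = 1.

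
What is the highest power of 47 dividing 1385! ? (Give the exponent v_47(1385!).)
v_47(1385!) = 29

Legendre's formula: v_p(n!) = Σ_{k ≥ 1} ⌊n / p^k⌋. For p = 47, n = 1385, the terms are:
  ⌊1385/47^1⌋ = ⌊1385/47⌋ = 29
(the next term ⌊1385/47^2⌋ = 0, terminating the sum). Summing: v_47(1385!) = 29 = 29.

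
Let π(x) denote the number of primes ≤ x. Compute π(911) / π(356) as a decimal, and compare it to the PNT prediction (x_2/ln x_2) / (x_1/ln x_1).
π(911)/π(356) = 156/71 ≈ 2.1972;  PNT prediction ≈ 2.2061.

π(356) = 71 and π(911) = 156, so π(911)/π(356) ≈ 2.1972. The PNT-predicted ratio is (911/ln(911)) / (356/ln(356)) ≈ 2.2061. The two agree to within a few percent, as expected.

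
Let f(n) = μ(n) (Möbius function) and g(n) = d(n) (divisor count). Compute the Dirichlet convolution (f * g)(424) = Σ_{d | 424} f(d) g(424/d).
(μ * d)(424) = 1

Divisors of 424: [1, 2, 4, 8, 53, 106, 212, 424]. For each d | 424:
  d = 1: μ(1) · d(424/1) = 1 · 8 = 8
  d = 2: μ(2) · d(424/2) = -1 · 6 = -6
  d = 4: μ(4) · d(424/4) = 0 · 4 = 0
  d = 8: μ(8) · d(424/8) = 0 · 2 = 0
  d = 53: μ(53) · d(424/53) = -1 · 4 = -4
  d = 106: μ(106) · d(424/106) = 1 · 3 = 3
  d = 212: μ(212) · d(424/212) = 0 · 2 = 0
  d = 424: μ(424) · d(424/424) = 0 · 1 = 0
Summing: (μ * d)(424) = 8 + -6 + 0 + 0 + -4 + 3 + 0 + 0 = 1.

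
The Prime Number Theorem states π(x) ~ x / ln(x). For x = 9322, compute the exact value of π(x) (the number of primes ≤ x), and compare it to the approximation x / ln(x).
π(9322) = 1153;  x/ln(x) ≈ 1019.90;  relative error ≈ 11.54%.

Directly count primes up to 9322: π(9322) = 1153. The PNT approximation gives 9322/ln(9322) ≈ 9322/9.14013 ≈ 1019.90. Relative error (π(x) − x/ln(x)) / π(x) ≈ 11.54%; the approximation is known to undercount slightly (Li(x) is a better estimate).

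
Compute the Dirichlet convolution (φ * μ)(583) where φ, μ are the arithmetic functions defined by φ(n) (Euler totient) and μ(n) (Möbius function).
(φ * μ)(583) = 459

Divisors of 583: [1, 11, 53, 583]. For each d | 583:
  d = 1: φ(1) · μ(583/1) = 1 · 1 = 1
  d = 11: φ(11) · μ(583/11) = 10 · -1 = -10
  d = 53: φ(53) · μ(583/53) = 52 · -1 = -52
  d = 583: φ(583) · μ(583/583) = 520 · 1 = 520
Summing: (φ * μ)(583) = 1 + -10 + -52 + 520 = 459.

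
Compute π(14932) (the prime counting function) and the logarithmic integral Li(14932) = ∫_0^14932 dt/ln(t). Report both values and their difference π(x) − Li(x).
π(14932) = 1748;  Li(14932) ≈ 1769.55;  π(x) − Li(x) ≈ -21.55.

Direct count of primes ≤ 14932 gives π(14932) = 1748. Numerical evaluation of the logarithmic integral gives Li(14932) ≈ 1769.55. The difference π(x) − Li(x) ≈ -21.55 is typically negative for small/moderate x (Li(x) overestimates), though Littlewood's theorem shows this sign changes infinitely often.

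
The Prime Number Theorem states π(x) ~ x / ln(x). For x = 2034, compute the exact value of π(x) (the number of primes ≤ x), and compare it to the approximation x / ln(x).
π(2034) = 308;  x/ln(x) ≈ 267.01;  relative error ≈ 13.31%.

Directly count primes up to 2034: π(2034) = 308. The PNT approximation gives 2034/ln(2034) ≈ 2034/7.61776 ≈ 267.01. Relative error (π(x) − x/ln(x)) / π(x) ≈ 13.31%; the approximation is known to undercount slightly (Li(x) is a better estimate).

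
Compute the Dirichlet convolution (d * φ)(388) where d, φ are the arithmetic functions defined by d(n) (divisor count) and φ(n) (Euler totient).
(d * φ)(388) = 686

Divisors of 388: [1, 2, 4, 97, 194, 388]. For each d | 388:
  d = 1: d(1) · φ(388/1) = 1 · 192 = 192
  d = 2: d(2) · φ(388/2) = 2 · 96 = 192
  d = 4: d(4) · φ(388/4) = 3 · 96 = 288
  d = 97: d(97) · φ(388/97) = 2 · 2 = 4
  d = 194: d(194) · φ(388/194) = 4 · 1 = 4
  d = 388: d(388) · φ(388/388) = 6 · 1 = 6
Summing: (d * φ)(388) = 192 + 192 + 288 + 4 + 4 + 6 = 686.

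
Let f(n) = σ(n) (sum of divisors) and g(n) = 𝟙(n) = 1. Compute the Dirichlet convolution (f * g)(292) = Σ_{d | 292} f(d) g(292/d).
(σ * 𝟙)(292) = 825

Divisors of 292: [1, 2, 4, 73, 146, 292]. For each d | 292:
  d = 1: σ(1) · 𝟙(292/1) = 1 · 1 = 1
  d = 2: σ(2) · 𝟙(292/2) = 3 · 1 = 3
  d = 4: σ(4) · 𝟙(292/4) = 7 · 1 = 7
  d = 73: σ(73) · 𝟙(292/73) = 74 · 1 = 74
  d = 146: σ(146) · 𝟙(292/146) = 222 · 1 = 222
  d = 292: σ(292) · 𝟙(292/292) = 518 · 1 = 518
Summing: (σ * 𝟙)(292) = 1 + 3 + 7 + 74 + 222 + 518 = 825.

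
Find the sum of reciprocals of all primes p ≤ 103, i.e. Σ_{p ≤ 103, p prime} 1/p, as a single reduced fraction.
Σ 1/p = 43710588286712969019768170103664304877397/23984823528925228172706521638692258396210

π(103) = 27, so the primes ≤ 103 are [2, 3, 5, 7, 11, 13, 17, 19, 23, 29, 31, 37, 41, 43, 47, 53, 59, 61, 67, 71, 73, 79, 83, 89, 97, 101, 103]. Summing 1/p over these primes: 43710588286712969019768170103664304877397/23984823528925228172706521638692258396210 ≈ 1.8224. Mertens estimate ln ln(103) + 0.2615 ≈ 1.7951.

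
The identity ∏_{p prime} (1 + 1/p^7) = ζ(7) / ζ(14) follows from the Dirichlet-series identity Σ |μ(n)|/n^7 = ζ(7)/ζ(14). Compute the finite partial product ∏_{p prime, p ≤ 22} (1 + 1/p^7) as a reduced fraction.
∏ = 1068826090093603336253543016500022477644576/1060040977976779320486482915314295925421875

The primes p ≤ 22 are [2, 3, 5, 7, 11, 13, 17, 19]. For each, (1 + 1/p^7) = (p^7 + 1)/p^7. Multiplying these fractions over p ∈ [2, 3, 5, 7, 11, 13, 17, 19] gives 1068826090093603336253543016500022477644576/1060040977976779320486482915314295925421875. (In the limit P → ∞ this tends to ζ(7)/ζ(14).)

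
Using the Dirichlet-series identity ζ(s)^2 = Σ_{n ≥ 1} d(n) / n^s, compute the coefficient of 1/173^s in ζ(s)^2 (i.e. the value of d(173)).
d(173) = 2

ζ(s)^2 = (Σ 1/m^s)(Σ 1/k^s). The coefficient of 1/n^s in the product is the number of ordered pairs (m, k) with mk = n, which equals d(n). For n = 173, divisors are [1, 173], so d(173) = 2.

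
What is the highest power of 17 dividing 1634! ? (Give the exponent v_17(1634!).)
v_17(1634!) = 101

Legendre's formula: v_p(n!) = Σ_{k ≥ 1} ⌊n / p^k⌋. For p = 17, n = 1634, the terms are:
  ⌊1634/17^1⌋ = ⌊1634/17⌋ = 96
  ⌊1634/17^2⌋ = ⌊1634/289⌋ = 5
(the next term ⌊1634/17^3⌋ = 0, terminating the sum). Summing: v_17(1634!) = 96 + 5 = 101.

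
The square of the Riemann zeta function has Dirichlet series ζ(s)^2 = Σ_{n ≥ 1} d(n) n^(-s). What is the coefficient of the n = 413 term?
d(413) = 4

ζ(s)^2 = (Σ 1/m^s)(Σ 1/k^s). The coefficient of 1/n^s in the product is the number of ordered pairs (m, k) with mk = n, which equals d(n). For n = 413, divisors are [1, 7, 59, 413], so d(413) = 4.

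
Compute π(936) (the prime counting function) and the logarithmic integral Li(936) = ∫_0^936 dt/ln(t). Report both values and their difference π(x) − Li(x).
π(936) = 158;  Li(936) ≈ 168.30;  π(x) − Li(x) ≈ -10.30.

Direct count of primes ≤ 936 gives π(936) = 158. Numerical evaluation of the logarithmic integral gives Li(936) ≈ 168.30. The difference π(x) − Li(x) ≈ -10.30 is typically negative for small/moderate x (Li(x) overestimates), though Littlewood's theorem shows this sign changes infinitely often.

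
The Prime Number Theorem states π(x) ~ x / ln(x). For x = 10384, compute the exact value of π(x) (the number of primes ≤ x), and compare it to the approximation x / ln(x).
π(10384) = 1272;  x/ln(x) ≈ 1122.83;  relative error ≈ 11.73%.

Directly count primes up to 10384: π(10384) = 1272. The PNT approximation gives 10384/ln(10384) ≈ 10384/9.24802 ≈ 1122.83. Relative error (π(x) − x/ln(x)) / π(x) ≈ 11.73%; the approximation is known to undercount slightly (Li(x) is a better estimate).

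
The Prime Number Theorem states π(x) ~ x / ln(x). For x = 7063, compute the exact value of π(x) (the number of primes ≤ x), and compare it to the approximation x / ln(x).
π(7063) = 907;  x/ln(x) ≈ 796.94;  relative error ≈ 12.13%.

Directly count primes up to 7063: π(7063) = 907. The PNT approximation gives 7063/ln(7063) ≈ 7063/8.86263 ≈ 796.94. Relative error (π(x) − x/ln(x)) / π(x) ≈ 12.13%; the approximation is known to undercount slightly (Li(x) is a better estimate).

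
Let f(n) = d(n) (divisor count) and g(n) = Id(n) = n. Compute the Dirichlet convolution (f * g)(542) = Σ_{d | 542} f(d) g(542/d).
(d * Id)(542) = 1092

Divisors of 542: [1, 2, 271, 542]. For each d | 542:
  d = 1: d(1) · Id(542/1) = 1 · 542 = 542
  d = 2: d(2) · Id(542/2) = 2 · 271 = 542
  d = 271: d(271) · Id(542/271) = 2 · 2 = 4
  d = 542: d(542) · Id(542/542) = 4 · 1 = 4
Summing: (d * Id)(542) = 542 + 542 + 4 + 4 = 1092.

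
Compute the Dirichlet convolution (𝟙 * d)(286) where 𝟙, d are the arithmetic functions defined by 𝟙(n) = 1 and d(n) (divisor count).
(𝟙 * d)(286) = 27

Divisors of 286: [1, 2, 11, 13, 22, 26, 143, 286]. For each d | 286:
  d = 1: 𝟙(1) · d(286/1) = 1 · 8 = 8
  d = 2: 𝟙(2) · d(286/2) = 1 · 4 = 4
  d = 11: 𝟙(11) · d(286/11) = 1 · 4 = 4
  d = 13: 𝟙(13) · d(286/13) = 1 · 4 = 4
  d = 22: 𝟙(22) · d(286/22) = 1 · 2 = 2
  d = 26: 𝟙(26) · d(286/26) = 1 · 2 = 2
  d = 143: 𝟙(143) · d(286/143) = 1 · 2 = 2
  d = 286: 𝟙(286) · d(286/286) = 1 · 1 = 1
Summing: (𝟙 * d)(286) = 8 + 4 + 4 + 4 + 2 + 2 + 2 + 1 = 27.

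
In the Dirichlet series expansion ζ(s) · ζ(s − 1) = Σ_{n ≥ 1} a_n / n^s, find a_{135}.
σ(135) = 240

In the product (Σ m^0/m^s)(Σ k / k^s) = Σ (Σ_{d | n} d) / n^s, the coefficient of 1/n^s is σ(n) = Σ_{d | n} d. For n = 135, divisors are [1, 3, 5, 9, 15, 27, 45, 135]; summing: σ(135) = 240.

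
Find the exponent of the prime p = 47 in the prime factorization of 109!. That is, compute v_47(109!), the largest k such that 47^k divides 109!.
v_47(109!) = 2

Legendre's formula: v_p(n!) = Σ_{k ≥ 1} ⌊n / p^k⌋. For p = 47, n = 109, the terms are:
  ⌊109/47^1⌋ = ⌊109/47⌋ = 2
(the next term ⌊109/47^2⌋ = 0, terminating the sum). Summing: v_47(109!) = 2 = 2.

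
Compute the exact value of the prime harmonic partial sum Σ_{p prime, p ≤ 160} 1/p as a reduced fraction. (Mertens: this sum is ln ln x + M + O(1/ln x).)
Σ 1/p = 67195167335560670940823020383181530154843058347995389615845419/35375166993717494840635767087951744212057570647889977422429870

π(160) = 37, so the primes ≤ 160 are [2, 3, 5, 7, 11, 13, 17, 19, 23, 29, 31, 37, 41, 43, 47, 53, 59, 61, 67, 71, 73, 79, 83, 89, 97, 101, 103, 107, 109, 113, 127, 131, 137, 139, 149, 151, 157]. Summing 1/p over these primes: 67195167335560670940823020383181530154843058347995389615845419/35375166993717494840635767087951744212057570647889977422429870 ≈ 1.8995. Mertens estimate ln ln(160) + 0.2615 ≈ 1.8859.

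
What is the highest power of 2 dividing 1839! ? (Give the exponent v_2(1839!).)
v_2(1839!) = 1831

Legendre's formula: v_p(n!) = Σ_{k ≥ 1} ⌊n / p^k⌋. For p = 2, n = 1839, the terms are:
  ⌊1839/2^1⌋ = ⌊1839/2⌋ = 919
  ⌊1839/2^2⌋ = ⌊1839/4⌋ = 459
  ⌊1839/2^3⌋ = ⌊1839/8⌋ = 229
  ⌊1839/2^4⌋ = ⌊1839/16⌋ = 114
  ⌊1839/2^5⌋ = ⌊1839/32⌋ = 57
  ⌊1839/2^6⌋ = ⌊1839/64⌋ = 28
  ⌊1839/2^7⌋ = ⌊1839/128⌋ = 14
  ⌊1839/2^8⌋ = ⌊1839/256⌋ = 7
  ⌊1839/2^9⌋ = ⌊1839/512⌋ = 3
  ⌊1839/2^10⌋ = ⌊1839/1024⌋ = 1
(the next term ⌊1839/2^11⌋ = 0, terminating the sum). Summing: v_2(1839!) = 919 + 459 + 229 + 114 + 57 + 28 + 14 + 7 + 3 + 1 = 1831.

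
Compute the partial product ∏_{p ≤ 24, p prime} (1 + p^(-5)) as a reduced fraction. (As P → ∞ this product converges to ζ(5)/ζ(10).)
∏ = 2612085852729079932096672771072/2521568243390149185231442932125

The primes p ≤ 24 are [2, 3, 5, 7, 11, 13, 17, 19, 23]. For each, (1 + 1/p^5) = (p^5 + 1)/p^5. Multiplying these fractions over p ∈ [2, 3, 5, 7, 11, 13, 17, 19, 23] gives 2612085852729079932096672771072/2521568243390149185231442932125. (In the limit P → ∞ this tends to ζ(5)/ζ(10).)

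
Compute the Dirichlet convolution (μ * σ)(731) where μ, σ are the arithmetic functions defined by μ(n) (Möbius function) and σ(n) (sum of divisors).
(μ * σ)(731) = 731

Divisors of 731: [1, 17, 43, 731]. For each d | 731:
  d = 1: μ(1) · σ(731/1) = 1 · 792 = 792
  d = 17: μ(17) · σ(731/17) = -1 · 44 = -44
  d = 43: μ(43) · σ(731/43) = -1 · 18 = -18
  d = 731: μ(731) · σ(731/731) = 1 · 1 = 1
Summing: (μ * σ)(731) = 792 + -44 + -18 + 1 = 731.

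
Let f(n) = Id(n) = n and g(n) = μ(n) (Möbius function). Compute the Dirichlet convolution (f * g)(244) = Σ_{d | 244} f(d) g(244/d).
(Id * μ)(244) = 120

Divisors of 244: [1, 2, 4, 61, 122, 244]. For each d | 244:
  d = 1: Id(1) · μ(244/1) = 1 · 0 = 0
  d = 2: Id(2) · μ(244/2) = 2 · 1 = 2
  d = 4: Id(4) · μ(244/4) = 4 · -1 = -4
  d = 61: Id(61) · μ(244/61) = 61 · 0 = 0
  d = 122: Id(122) · μ(244/122) = 122 · -1 = -122
  d = 244: Id(244) · μ(244/244) = 244 · 1 = 244
Summing: (Id * μ)(244) = 0 + 2 + -4 + 0 + -122 + 244 = 120.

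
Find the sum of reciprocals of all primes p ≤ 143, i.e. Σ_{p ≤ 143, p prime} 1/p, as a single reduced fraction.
Σ 1/p = 18825509850919239131453102166593625244431364344421618363/10014646650599190067509233131649940057366334653200433090

π(143) = 34, so the primes ≤ 143 are [2, 3, 5, 7, 11, 13, 17, 19, 23, 29, 31, 37, 41, 43, 47, 53, 59, 61, 67, 71, 73, 79, 83, 89, 97, 101, 103, 107, 109, 113, 127, 131, 137, 139]. Summing 1/p over these primes: 18825509850919239131453102166593625244431364344421618363/10014646650599190067509233131649940057366334653200433090 ≈ 1.8798. Mertens estimate ln ln(143) + 0.2615 ≈ 1.8635.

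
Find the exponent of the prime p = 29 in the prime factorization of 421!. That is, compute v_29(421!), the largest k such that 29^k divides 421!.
v_29(421!) = 14

Legendre's formula: v_p(n!) = Σ_{k ≥ 1} ⌊n / p^k⌋. For p = 29, n = 421, the terms are:
  ⌊421/29^1⌋ = ⌊421/29⌋ = 14
(the next term ⌊421/29^2⌋ = 0, terminating the sum). Summing: v_29(421!) = 14 = 14.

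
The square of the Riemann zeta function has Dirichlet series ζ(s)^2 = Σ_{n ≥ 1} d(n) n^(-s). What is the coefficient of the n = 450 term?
d(450) = 18

ζ(s)^2 = (Σ 1/m^s)(Σ 1/k^s). The coefficient of 1/n^s in the product is the number of ordered pairs (m, k) with mk = n, which equals d(n). For n = 450, divisors are [1, 2, 3, 5, 6, 9, 10, 15, 18, 25, 30, 45, 50, 75, 90, 150, 225, 450], so d(450) = 18.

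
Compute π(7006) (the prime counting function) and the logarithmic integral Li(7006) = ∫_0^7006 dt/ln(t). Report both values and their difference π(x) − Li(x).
π(7006) = 901;  Li(7006) ≈ 915.01;  π(x) − Li(x) ≈ -14.01.

Direct count of primes ≤ 7006 gives π(7006) = 901. Numerical evaluation of the logarithmic integral gives Li(7006) ≈ 915.01. The difference π(x) − Li(x) ≈ -14.01 is typically negative for small/moderate x (Li(x) overestimates), though Littlewood's theorem shows this sign changes infinitely often.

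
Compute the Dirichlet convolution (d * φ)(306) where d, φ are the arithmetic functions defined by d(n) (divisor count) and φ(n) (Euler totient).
(d * φ)(306) = 702

Divisors of 306: [1, 2, 3, 6, 9, 17, 18, 34, 51, 102, 153, 306]. For each d | 306:
  d = 1: d(1) · φ(306/1) = 1 · 96 = 96
  d = 2: d(2) · φ(306/2) = 2 · 96 = 192
  d = 3: d(3) · φ(306/3) = 2 · 32 = 64
  d = 6: d(6) · φ(306/6) = 4 · 32 = 128
  d = 9: d(9) · φ(306/9) = 3 · 16 = 48
  d = 17: d(17) · φ(306/17) = 2 · 6 = 12
  d = 18: d(18) · φ(306/18) = 6 · 16 = 96
  d = 34: d(34) · φ(306/34) = 4 · 6 = 24
  d = 51: d(51) · φ(306/51) = 4 · 2 = 8
  d = 102: d(102) · φ(306/102) = 8 · 2 = 16
  d = 153: d(153) · φ(306/153) = 6 · 1 = 6
  d = 306: d(306) · φ(306/306) = 12 · 1 = 12
Summing: (d * φ)(306) = 96 + 192 + 64 + 128 + 48 + 12 + 96 + 24 + 8 + 16 + 6 + 12 = 702.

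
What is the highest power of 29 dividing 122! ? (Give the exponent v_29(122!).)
v_29(122!) = 4

Legendre's formula: v_p(n!) = Σ_{k ≥ 1} ⌊n / p^k⌋. For p = 29, n = 122, the terms are:
  ⌊122/29^1⌋ = ⌊122/29⌋ = 4
(the next term ⌊122/29^2⌋ = 0, terminating the sum). Summing: v_29(122!) = 4 = 4.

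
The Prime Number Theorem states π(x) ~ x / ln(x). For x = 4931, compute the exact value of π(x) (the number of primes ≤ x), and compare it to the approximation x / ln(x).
π(4931) = 658;  x/ln(x) ≈ 579.89;  relative error ≈ 11.87%.

Directly count primes up to 4931: π(4931) = 658. The PNT approximation gives 4931/ln(4931) ≈ 4931/8.50330 ≈ 579.89. Relative error (π(x) − x/ln(x)) / π(x) ≈ 11.87%; the approximation is known to undercount slightly (Li(x) is a better estimate).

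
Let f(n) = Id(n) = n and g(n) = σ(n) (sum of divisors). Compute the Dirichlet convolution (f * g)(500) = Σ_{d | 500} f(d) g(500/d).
(Id * σ)(500) = 9962

Divisors of 500: [1, 2, 4, 5, 10, 20, 25, 50, 100, 125, 250, 500]. For each d | 500:
  d = 1: Id(1) · σ(500/1) = 1 · 1092 = 1092
  d = 2: Id(2) · σ(500/2) = 2 · 468 = 936
  d = 4: Id(4) · σ(500/4) = 4 · 156 = 624
  d = 5: Id(5) · σ(500/5) = 5 · 217 = 1085
  d = 10: Id(10) · σ(500/10) = 10 · 93 = 930
  d = 20: Id(20) · σ(500/20) = 20 · 31 = 620
  d = 25: Id(25) · σ(500/25) = 25 · 42 = 1050
  d = 50: Id(50) · σ(500/50) = 50 · 18 = 900
  d = 100: Id(100) · σ(500/100) = 100 · 6 = 600
  d = 125: Id(125) · σ(500/125) = 125 · 7 = 875
  d = 250: Id(250) · σ(500/250) = 250 · 3 = 750
  d = 500: Id(500) · σ(500/500) = 500 · 1 = 500
Summing: (Id * σ)(500) = 1092 + 936 + 624 + 1085 + 930 + 620 + 1050 + 900 + 600 + 875 + 750 + 500 = 9962.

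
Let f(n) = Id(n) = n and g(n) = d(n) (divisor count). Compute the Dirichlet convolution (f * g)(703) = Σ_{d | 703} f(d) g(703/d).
(Id * d)(703) = 819

Divisors of 703: [1, 19, 37, 703]. For each d | 703:
  d = 1: Id(1) · d(703/1) = 1 · 4 = 4
  d = 19: Id(19) · d(703/19) = 19 · 2 = 38
  d = 37: Id(37) · d(703/37) = 37 · 2 = 74
  d = 703: Id(703) · d(703/703) = 703 · 1 = 703
Summing: (Id * d)(703) = 4 + 38 + 74 + 703 = 819.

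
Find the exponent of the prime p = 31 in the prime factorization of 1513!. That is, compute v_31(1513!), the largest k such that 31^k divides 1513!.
v_31(1513!) = 49

Legendre's formula: v_p(n!) = Σ_{k ≥ 1} ⌊n / p^k⌋. For p = 31, n = 1513, the terms are:
  ⌊1513/31^1⌋ = ⌊1513/31⌋ = 48
  ⌊1513/31^2⌋ = ⌊1513/961⌋ = 1
(the next term ⌊1513/31^3⌋ = 0, terminating the sum). Summing: v_31(1513!) = 48 + 1 = 49.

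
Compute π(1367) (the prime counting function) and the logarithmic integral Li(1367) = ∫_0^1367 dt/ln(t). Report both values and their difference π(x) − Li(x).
π(1367) = 219;  Li(1367) ≈ 229.51;  π(x) − Li(x) ≈ -10.51.

Direct count of primes ≤ 1367 gives π(1367) = 219. Numerical evaluation of the logarithmic integral gives Li(1367) ≈ 229.51. The difference π(x) − Li(x) ≈ -10.51 is typically negative for small/moderate x (Li(x) overestimates), though Littlewood's theorem shows this sign changes infinitely often.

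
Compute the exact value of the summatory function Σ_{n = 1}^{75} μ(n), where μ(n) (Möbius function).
Σ_{n ≤ 75} μ(n) = -3

Compute μ(n) for each 1 ≤ n ≤ 75: μ(1) = 1, μ(2) = -1, μ(3) = -1, μ(4) = 0, μ(5) = -1, μ(6) = 1, μ(7) = -1, μ(8) = 0, μ(9) = 0, μ(10) = 1, μ(11) = -1, μ(12) = 0, μ(13) = -1, μ(14) = 1, μ(15) = 1, μ(16) = 0, μ(17) = -1, μ(18) = 0, μ(19) = -1, μ(20) = 0, μ(21) = 1, μ(22) = 1, μ(23) = -1, μ(24) = 0, μ(25) = 0, μ(26) = 1, μ(27) = 0, μ(28) = 0, μ(29) = -1, μ(30) = -1, μ(31) = -1, μ(32) = 0, μ(33) = 1, μ(34) = 1, μ(35) = 1, μ(36) = 0, μ(37) = -1, μ(38) = 1, μ(39) = 1, μ(40) = 0, μ(41) = -1, μ(42) = -1, μ(43) = -1, μ(44) = 0, μ(45) = 0, μ(46) = 1, μ(47) = -1, μ(48) = 0, μ(49) = 0, μ(50) = 0, μ(51) = 1, μ(52) = 0, μ(53) = -1, μ(54) = 0, μ(55) = 1, μ(56) = 0, μ(57) = 1, μ(58) = 1, μ(59) = -1, μ(60) = 0, μ(61) = -1, μ(62) = 1, μ(63) = 0, μ(64) = 0, μ(65) = 1, μ(66) = -1, μ(67) = -1, μ(68) = 0, μ(69) = 1, μ(70) = -1, μ(71) = -1, μ(72) = 0, μ(73) = -1, μ(74) = 1, μ(75) = 0. Summing all 75 values: -3. (Mertens function M(x) = Σ_{n ≤ x} μ(n); on average M(x) should be small (PNT ⟺ M(x) = o(x)).)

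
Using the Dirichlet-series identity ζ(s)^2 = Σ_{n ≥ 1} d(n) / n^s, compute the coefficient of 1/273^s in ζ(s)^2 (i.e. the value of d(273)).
d(273) = 8

ζ(s)^2 = (Σ 1/m^s)(Σ 1/k^s). The coefficient of 1/n^s in the product is the number of ordered pairs (m, k) with mk = n, which equals d(n). For n = 273, divisors are [1, 3, 7, 13, 21, 39, 91, 273], so d(273) = 8.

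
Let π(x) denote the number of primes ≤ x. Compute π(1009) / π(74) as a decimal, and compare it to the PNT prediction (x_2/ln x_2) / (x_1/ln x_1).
π(1009)/π(74) = 169/21 ≈ 8.0476;  PNT prediction ≈ 8.4847.

π(74) = 21 and π(1009) = 169, so π(1009)/π(74) ≈ 8.0476. The PNT-predicted ratio is (1009/ln(1009)) / (74/ln(74)) ≈ 8.4847. The two agree to within a few percent, as expected.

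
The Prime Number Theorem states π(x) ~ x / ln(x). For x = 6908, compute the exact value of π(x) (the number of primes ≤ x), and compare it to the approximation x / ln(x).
π(6908) = 888;  x/ln(x) ≈ 781.41;  relative error ≈ 12.00%.

Directly count primes up to 6908: π(6908) = 888. The PNT approximation gives 6908/ln(6908) ≈ 6908/8.84044 ≈ 781.41. Relative error (π(x) − x/ln(x)) / π(x) ≈ 12.00%; the approximation is known to undercount slightly (Li(x) is a better estimate).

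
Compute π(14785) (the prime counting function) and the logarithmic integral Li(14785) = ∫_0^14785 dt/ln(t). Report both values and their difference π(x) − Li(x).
π(14785) = 1733;  Li(14785) ≈ 1754.25;  π(x) − Li(x) ≈ -21.25.

Direct count of primes ≤ 14785 gives π(14785) = 1733. Numerical evaluation of the logarithmic integral gives Li(14785) ≈ 1754.25. The difference π(x) − Li(x) ≈ -21.25 is typically negative for small/moderate x (Li(x) overestimates), though Littlewood's theorem shows this sign changes infinitely often.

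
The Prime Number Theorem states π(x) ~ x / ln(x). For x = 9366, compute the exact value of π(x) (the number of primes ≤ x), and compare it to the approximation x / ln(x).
π(9366) = 1158;  x/ln(x) ≈ 1024.18;  relative error ≈ 11.56%.

Directly count primes up to 9366: π(9366) = 1158. The PNT approximation gives 9366/ln(9366) ≈ 9366/9.14484 ≈ 1024.18. Relative error (π(x) − x/ln(x)) / π(x) ≈ 11.56%; the approximation is known to undercount slightly (Li(x) is a better estimate).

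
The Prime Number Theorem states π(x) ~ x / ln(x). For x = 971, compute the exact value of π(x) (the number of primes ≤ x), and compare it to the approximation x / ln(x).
π(971) = 164;  x/ln(x) ≈ 141.17;  relative error ≈ 13.92%.

Directly count primes up to 971: π(971) = 164. The PNT approximation gives 971/ln(971) ≈ 971/6.87833 ≈ 141.17. Relative error (π(x) − x/ln(x)) / π(x) ≈ 13.92%; the approximation is known to undercount slightly (Li(x) is a better estimate).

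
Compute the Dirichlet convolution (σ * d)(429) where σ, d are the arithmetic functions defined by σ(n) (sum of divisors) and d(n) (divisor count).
(σ * d)(429) = 1344

Divisors of 429: [1, 3, 11, 13, 33, 39, 143, 429]. For each d | 429:
  d = 1: σ(1) · d(429/1) = 1 · 8 = 8
  d = 3: σ(3) · d(429/3) = 4 · 4 = 16
  d = 11: σ(11) · d(429/11) = 12 · 4 = 48
  d = 13: σ(13) · d(429/13) = 14 · 4 = 56
  d = 33: σ(33) · d(429/33) = 48 · 2 = 96
  d = 39: σ(39) · d(429/39) = 56 · 2 = 112
  d = 143: σ(143) · d(429/143) = 168 · 2 = 336
  d = 429: σ(429) · d(429/429) = 672 · 1 = 672
Summing: (σ * d)(429) = 8 + 16 + 48 + 56 + 96 + 112 + 336 + 672 = 1344.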